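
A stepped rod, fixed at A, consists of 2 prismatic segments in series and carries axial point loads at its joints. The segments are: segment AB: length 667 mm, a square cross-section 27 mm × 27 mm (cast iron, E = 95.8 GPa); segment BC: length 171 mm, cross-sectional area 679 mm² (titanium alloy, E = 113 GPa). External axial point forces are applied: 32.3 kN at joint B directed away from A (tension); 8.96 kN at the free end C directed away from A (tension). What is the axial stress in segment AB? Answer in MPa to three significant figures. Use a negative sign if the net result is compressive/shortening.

56.6 MPa

Internal axial forces (sectioning from the free end, tension +): N_BC = 8.96 kN, N_AB = 41.26 kN.
A_AB = 729 mm².
σ_AB = N_AB/A_AB = 41260/729 = 56.6 MPa.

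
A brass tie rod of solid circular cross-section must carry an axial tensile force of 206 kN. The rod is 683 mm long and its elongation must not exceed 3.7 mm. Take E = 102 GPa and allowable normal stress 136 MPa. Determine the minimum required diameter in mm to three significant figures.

Required area A ≥ P/σ_allow = 206000/136 = 1515 mm².
For a solid circular section, d ≥ √(4A/π) = 43.92 mm.
Elongation limit: A ≥ PL/(Eδ_allow) = 206000·683/(102000·3.7) = 372.8 mm² ⇒ d ≥ 21.79 mm.
The stress limit governs.

43.9 mm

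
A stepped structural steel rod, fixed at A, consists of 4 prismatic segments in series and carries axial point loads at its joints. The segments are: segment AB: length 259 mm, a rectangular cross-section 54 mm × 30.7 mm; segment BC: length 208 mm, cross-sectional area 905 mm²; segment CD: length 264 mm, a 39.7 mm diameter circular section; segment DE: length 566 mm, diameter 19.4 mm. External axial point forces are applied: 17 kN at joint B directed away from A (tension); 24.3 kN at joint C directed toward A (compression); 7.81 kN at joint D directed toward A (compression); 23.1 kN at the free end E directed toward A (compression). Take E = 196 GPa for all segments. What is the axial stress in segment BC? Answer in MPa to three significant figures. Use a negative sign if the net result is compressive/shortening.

-61.0 MPa

Internal axial forces (sectioning from the free end, tension +): N_DE = -23.1 kN, N_CD = -30.91 kN, N_BC = -55.21 kN, N_AB = -38.21 kN.
σ_BC = N_BC/A_BC = -55210/905 = -61.01 MPa.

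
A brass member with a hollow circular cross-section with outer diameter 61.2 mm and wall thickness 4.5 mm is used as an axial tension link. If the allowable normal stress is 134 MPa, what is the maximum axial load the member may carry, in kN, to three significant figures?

A = 801.6 mm².
P_max = σ_allow · A = 134 · 801.6 = 107400 N = 107.4 kN.

107 kN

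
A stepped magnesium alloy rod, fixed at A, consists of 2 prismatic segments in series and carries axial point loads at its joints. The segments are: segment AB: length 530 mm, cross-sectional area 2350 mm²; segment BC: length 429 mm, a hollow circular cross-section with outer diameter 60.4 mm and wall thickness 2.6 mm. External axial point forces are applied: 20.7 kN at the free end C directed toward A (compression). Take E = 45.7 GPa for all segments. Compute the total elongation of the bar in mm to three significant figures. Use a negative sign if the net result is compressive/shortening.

-0.514 mm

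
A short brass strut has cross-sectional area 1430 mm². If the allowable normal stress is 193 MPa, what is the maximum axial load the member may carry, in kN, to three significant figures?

276 kN

P_max = σ_allow · A = 193 · 1430 = 276000 N = 276 kN.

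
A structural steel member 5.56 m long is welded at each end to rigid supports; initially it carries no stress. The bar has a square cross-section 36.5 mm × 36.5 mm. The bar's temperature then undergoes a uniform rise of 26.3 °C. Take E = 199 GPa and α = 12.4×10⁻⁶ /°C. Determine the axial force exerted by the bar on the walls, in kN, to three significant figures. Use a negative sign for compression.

Free thermal expansion αLΔT = 12.4e-6 · 5560 · 26.3 = 1.813 mm.
The walls impose strain ε = −(1.813)/5560 = -3.2612e-04; σ = Eε = 199000 · -3.2612e-04 = -64.9 MPa.
Wall reaction R = σ·A = -64.9·1332 = -86460 N = -86.46 kN.

-86.5 kN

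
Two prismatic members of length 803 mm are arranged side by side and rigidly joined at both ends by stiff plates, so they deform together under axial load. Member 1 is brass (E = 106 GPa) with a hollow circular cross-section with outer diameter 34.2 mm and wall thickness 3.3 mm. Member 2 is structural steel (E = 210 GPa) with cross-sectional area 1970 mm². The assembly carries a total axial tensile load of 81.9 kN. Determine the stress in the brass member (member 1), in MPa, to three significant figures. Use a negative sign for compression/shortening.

19.4 MPa

A_1 = 320.3 mm².
Equal strain + equilibrium ⇒ each member carries load in proportion to AE: A₁E₁ = 33960000 N, A₂E₂ = 413700000 N, ΣAE = 447700000 N.
σ₁ = P·E₁/ΣAE = 81900·106000/447700000 = 19.39 MPa.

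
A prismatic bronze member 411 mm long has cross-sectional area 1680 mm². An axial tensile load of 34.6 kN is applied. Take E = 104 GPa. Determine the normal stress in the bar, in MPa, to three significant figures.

20.6 MPa

σ = N/A = 34600/1680 = 20.6 MPa.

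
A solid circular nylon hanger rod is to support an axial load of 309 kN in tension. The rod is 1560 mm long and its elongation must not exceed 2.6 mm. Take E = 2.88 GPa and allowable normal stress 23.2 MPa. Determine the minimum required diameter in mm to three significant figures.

Required area A ≥ P/σ_allow = 309000/23.2 = 13320 mm².
For a solid circular section, d ≥ √(4A/π) = 130.2 mm.
Elongation limit: A ≥ PL/(Eδ_allow) = 309000·1560/(2880·2.6) = 64380 mm² ⇒ d ≥ 286.3 mm.
The elongation limit governs.

286 mm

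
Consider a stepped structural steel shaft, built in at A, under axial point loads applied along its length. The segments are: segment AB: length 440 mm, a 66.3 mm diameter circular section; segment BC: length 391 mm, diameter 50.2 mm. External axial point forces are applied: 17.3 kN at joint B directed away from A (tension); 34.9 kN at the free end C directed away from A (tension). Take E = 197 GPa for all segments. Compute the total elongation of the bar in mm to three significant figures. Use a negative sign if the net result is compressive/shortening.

Internal axial forces (sectioning from the free end, tension +): N_BC = 34.9 kN, N_AB = 52.2 kN.
A_AB = 3452 mm².
A_BC = 1979 mm².
δ_AB = 52200·440/(3452·197000) = 0.03377 mm
δ_BC = 34900·391/(1979·197000) = 0.035 mm
δ = Σδ_i = 0.06877 mm.

0.0688 mm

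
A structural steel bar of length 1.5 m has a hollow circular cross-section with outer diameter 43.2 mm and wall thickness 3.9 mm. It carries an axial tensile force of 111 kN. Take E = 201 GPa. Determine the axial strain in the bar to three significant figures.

A = 481.5 mm².
σ = N/A = 230.5 MPa; ε = σ/E = 230.5/201000 = 1.147e-03.

0.00115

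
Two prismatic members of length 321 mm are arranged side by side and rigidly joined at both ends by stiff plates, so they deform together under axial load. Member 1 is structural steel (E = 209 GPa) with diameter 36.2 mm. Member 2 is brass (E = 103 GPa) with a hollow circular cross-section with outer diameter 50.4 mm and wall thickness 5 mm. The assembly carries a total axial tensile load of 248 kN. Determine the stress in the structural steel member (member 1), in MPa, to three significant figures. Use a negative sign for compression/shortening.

A_1 = 1029 mm².
A_2 = 713.1 mm².
Equal strain + equilibrium ⇒ each member carries load in proportion to AE: A₁E₁ = 215100000 N, A₂E₂ = 73450000 N, ΣAE = 288600000 N.
σ₁ = P·E₁/ΣAE = 248000·209000/288600000 = 179.6 MPa.

180 MPa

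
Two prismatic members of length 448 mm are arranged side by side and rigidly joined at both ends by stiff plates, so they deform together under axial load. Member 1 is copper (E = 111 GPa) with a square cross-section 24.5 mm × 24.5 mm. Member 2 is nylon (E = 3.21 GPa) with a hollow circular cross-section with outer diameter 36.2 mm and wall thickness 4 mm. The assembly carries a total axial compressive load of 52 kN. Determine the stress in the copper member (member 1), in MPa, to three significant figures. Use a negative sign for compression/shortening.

-85.0 MPa

A_1 = 600.2 mm².
A_2 = 404.6 mm².
Equal strain + equilibrium ⇒ each member carries load in proportion to AE: A₁E₁ = 66630000 N, A₂E₂ = 1299000 N, ΣAE = 67930000 N.
σ₁ = P·E₁/ΣAE = -52000·111000/67930000 = -84.97 MPa.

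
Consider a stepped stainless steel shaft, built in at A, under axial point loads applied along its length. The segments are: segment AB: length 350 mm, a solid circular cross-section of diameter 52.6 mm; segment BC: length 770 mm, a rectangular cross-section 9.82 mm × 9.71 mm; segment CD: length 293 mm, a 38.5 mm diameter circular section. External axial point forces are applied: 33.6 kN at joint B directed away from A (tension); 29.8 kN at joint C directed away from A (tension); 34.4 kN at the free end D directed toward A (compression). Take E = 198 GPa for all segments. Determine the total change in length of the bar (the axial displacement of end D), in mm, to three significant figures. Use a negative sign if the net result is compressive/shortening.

Internal axial forces (sectioning from the free end, tension +): N_CD = -34.4 kN, N_BC = -4.6 kN, N_AB = 29 kN.
A_AB = 2173 mm².
A_BC = 95.35 mm².
A_CD = 1164 mm².
δ_AB = 29000·350/(2173·198000) = 0.02359 mm
δ_BC = -4600·770/(95.35·198000) = -0.1876 mm
δ_CD = -34400·293/(1164·198000) = -0.04373 mm
δ = Σδ_i = -0.2077 mm.

-0.208 mm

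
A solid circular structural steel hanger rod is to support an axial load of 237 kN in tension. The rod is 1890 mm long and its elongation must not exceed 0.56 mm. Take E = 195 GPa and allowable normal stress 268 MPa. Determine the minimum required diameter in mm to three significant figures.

72.3 mm

Required area A ≥ P/σ_allow = 237000/268 = 884.3 mm².
For a solid circular section, d ≥ √(4A/π) = 33.56 mm.
Elongation limit: A ≥ PL/(Eδ_allow) = 237000·1890/(195000·0.56) = 4102 mm² ⇒ d ≥ 72.27 mm.
The elongation limit governs.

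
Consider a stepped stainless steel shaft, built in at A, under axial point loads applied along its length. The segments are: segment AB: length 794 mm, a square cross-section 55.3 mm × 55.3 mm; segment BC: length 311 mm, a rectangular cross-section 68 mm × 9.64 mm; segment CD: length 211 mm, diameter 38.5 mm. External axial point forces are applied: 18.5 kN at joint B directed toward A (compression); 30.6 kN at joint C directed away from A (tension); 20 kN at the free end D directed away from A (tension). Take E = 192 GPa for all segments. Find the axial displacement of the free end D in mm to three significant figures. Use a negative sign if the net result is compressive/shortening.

0.187 mm

Internal axial forces (sectioning from the free end, tension +): N_CD = 20 kN, N_BC = 50.6 kN, N_AB = 32.1 kN.
A_AB = 3058 mm².
A_BC = 655.5 mm².
A_CD = 1164 mm².
δ_AB = 32100·794/(3058·192000) = 0.04341 mm
δ_BC = 50600·311/(655.5·192000) = 0.125 mm
δ_CD = 20000·211/(1164·192000) = 0.01888 mm
δ = Σδ_i = 0.1873 mm.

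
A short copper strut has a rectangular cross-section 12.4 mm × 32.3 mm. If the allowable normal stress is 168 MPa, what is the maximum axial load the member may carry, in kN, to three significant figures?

A = 400.5 mm².
P_max = σ_allow · A = 168 · 400.5 = 67290 N = 67.29 kN.

67.3 kN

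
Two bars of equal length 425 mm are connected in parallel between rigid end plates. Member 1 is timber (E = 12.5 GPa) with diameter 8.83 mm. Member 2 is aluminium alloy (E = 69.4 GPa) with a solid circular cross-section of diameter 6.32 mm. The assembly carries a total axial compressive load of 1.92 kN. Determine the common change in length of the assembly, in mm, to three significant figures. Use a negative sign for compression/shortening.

-0.277 mm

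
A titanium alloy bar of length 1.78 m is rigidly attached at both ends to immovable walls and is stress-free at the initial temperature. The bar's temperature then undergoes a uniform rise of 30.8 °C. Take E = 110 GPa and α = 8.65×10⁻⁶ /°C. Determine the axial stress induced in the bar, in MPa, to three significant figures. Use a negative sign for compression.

Free thermal expansion αLΔT = 8.65e-6 · 1780 · 30.8 = 0.4742 mm.
The walls impose strain ε = −(0.4742)/1780 = -2.6642e-04; σ = Eε = 110000 · -2.6642e-04 = -29.31 MPa.

-29.3 MPa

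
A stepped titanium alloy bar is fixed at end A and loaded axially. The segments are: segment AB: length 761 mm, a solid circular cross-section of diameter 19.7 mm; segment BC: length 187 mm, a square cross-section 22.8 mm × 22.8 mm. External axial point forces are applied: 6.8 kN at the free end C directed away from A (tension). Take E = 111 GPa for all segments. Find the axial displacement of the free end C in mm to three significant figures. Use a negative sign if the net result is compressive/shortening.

Internal axial forces (sectioning from the free end, tension +): N_BC = 6.8 kN, N_AB = 6.8 kN.
A_AB = 304.8 mm².
A_BC = 519.8 mm².
δ_AB = 6800·761/(304.8·111000) = 0.1529 mm
δ_BC = 6800·187/(519.8·111000) = 0.02204 mm
δ = Σδ_i = 0.175 mm.

0.175 mm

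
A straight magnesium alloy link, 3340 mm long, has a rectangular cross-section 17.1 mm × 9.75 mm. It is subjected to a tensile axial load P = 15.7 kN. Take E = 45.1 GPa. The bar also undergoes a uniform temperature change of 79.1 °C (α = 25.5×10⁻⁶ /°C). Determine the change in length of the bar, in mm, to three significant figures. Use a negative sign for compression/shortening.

13.7 mm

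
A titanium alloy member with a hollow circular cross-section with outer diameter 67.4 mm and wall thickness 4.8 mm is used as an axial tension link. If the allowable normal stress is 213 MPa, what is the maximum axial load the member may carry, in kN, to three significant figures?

A = 944 mm².
P_max = σ_allow · A = 213 · 944 = 201100 N = 201.1 kN.

201 kN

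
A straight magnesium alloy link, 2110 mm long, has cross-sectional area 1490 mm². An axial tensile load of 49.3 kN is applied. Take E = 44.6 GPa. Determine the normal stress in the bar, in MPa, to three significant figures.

σ = N/A = 49300/1490 = 33.09 MPa.

33.1 MPa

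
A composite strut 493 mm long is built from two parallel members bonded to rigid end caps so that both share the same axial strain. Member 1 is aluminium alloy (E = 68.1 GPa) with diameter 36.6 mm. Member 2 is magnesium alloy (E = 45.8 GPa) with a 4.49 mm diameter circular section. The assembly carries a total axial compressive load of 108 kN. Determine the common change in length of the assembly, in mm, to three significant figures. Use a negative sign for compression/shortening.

-0.736 mm

A_1 = 1052 mm².
A_2 = 15.83 mm².
Equal strain + equilibrium ⇒ each member carries load in proportion to AE: A₁E₁ = 71650000 N, A₂E₂ = 725200 N, ΣAE = 72370000 N.
δ = PL/ΣAE = -108000·493/72370000 = -0.7357 mm.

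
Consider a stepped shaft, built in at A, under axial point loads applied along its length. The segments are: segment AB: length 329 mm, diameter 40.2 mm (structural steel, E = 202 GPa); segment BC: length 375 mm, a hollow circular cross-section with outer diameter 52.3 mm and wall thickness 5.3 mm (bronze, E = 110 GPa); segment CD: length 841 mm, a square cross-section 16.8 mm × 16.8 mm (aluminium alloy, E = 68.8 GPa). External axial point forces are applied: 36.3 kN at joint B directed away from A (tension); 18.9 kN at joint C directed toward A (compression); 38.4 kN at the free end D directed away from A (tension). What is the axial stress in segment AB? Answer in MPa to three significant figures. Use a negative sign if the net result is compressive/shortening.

Internal axial forces (sectioning from the free end, tension +): N_CD = 38.4 kN, N_BC = 19.5 kN, N_AB = 55.8 kN.
A_AB = 1269 mm².
σ_AB = N_AB/A_AB = 55800/1269 = 43.96 MPa.

44.0 MPa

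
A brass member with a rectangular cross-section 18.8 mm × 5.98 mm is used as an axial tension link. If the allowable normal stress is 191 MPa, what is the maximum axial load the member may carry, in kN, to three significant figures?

A = 112.4 mm².
P_max = σ_allow · A = 191 · 112.4 = 21470 N = 21.47 kN.

21.5 kN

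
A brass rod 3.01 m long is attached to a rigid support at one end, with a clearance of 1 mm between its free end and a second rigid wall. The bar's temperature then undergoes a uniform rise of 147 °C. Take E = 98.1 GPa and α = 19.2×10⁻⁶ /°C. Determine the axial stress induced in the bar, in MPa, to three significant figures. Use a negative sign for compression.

-244 MPa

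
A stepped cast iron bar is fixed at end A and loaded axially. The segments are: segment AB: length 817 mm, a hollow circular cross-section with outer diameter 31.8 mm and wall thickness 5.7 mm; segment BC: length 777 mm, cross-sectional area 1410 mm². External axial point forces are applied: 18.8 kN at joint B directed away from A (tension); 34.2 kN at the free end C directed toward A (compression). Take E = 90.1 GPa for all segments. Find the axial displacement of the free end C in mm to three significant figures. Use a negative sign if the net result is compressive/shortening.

Internal axial forces (sectioning from the free end, tension +): N_BC = -34.2 kN, N_AB = -15.4 kN.
A_AB = 467.4 mm².
δ_AB = -15400·817/(467.4·90100) = -0.2988 mm
δ_BC = -34200·777/(1410·90100) = -0.2092 mm
δ = Σδ_i = -0.508 mm.

-0.508 mm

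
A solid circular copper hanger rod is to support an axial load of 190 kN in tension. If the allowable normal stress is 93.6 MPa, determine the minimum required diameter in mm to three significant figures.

50.8 mm

Required area A ≥ P/σ_allow = 190000/93.6 = 2030 mm².
For a solid circular section, d ≥ √(4A/π) = 50.84 mm.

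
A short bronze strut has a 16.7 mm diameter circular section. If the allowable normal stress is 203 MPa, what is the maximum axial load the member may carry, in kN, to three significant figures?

44.5 kN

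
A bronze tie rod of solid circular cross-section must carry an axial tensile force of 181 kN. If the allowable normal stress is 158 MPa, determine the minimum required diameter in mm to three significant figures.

38.2 mm

Required area A ≥ P/σ_allow = 181000/158 = 1146 mm².
For a solid circular section, d ≥ √(4A/π) = 38.19 mm.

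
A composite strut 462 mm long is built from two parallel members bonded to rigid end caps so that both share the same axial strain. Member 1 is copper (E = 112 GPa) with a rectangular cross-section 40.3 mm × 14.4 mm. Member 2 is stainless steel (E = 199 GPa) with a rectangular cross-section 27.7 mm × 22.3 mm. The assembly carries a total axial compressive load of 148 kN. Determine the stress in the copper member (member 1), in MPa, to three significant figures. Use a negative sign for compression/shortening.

-88.2 MPa

A_1 = 580.3 mm².
A_2 = 617.7 mm².
Equal strain + equilibrium ⇒ each member carries load in proportion to AE: A₁E₁ = 65000000 N, A₂E₂ = 122900000 N, ΣAE = 187900000 N.
σ₁ = P·E₁/ΣAE = -148000·112000/187900000 = -88.21 MPa.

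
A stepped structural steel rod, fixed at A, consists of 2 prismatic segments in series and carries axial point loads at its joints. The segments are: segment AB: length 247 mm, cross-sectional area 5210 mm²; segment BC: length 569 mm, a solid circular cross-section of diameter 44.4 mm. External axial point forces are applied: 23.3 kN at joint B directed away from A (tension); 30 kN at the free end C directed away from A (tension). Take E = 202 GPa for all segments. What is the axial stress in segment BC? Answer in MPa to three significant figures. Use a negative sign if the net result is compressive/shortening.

19.4 MPa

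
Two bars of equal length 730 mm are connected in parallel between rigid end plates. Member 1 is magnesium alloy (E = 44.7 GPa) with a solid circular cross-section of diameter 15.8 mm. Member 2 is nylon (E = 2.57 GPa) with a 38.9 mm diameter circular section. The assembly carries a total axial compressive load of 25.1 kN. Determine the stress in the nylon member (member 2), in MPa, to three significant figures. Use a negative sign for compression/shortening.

A_1 = 196.1 mm².
A_2 = 1188 mm².
Equal strain + equilibrium ⇒ each member carries load in proportion to AE: A₁E₁ = 8764000 N, A₂E₂ = 3054000 N, ΣAE = 11820000 N.
σ₂ = P·E₂/ΣAE = -25100·2570/11820000 = -5.458 MPa.

-5.46 MPa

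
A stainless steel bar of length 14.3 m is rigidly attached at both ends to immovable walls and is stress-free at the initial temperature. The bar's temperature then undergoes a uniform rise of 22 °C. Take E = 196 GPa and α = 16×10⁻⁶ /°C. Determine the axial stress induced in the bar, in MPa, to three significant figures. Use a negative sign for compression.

-69.0 MPa

Free thermal expansion αLΔT = 16e-6 · 14300 · 22 = 5.034 mm.
The walls impose strain ε = −(5.034)/14300 = -3.5200e-04; σ = Eε = 196000 · -3.5200e-04 = -68.99 MPa.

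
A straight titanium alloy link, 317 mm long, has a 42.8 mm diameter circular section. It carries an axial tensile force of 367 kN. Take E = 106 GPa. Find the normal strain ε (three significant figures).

A = 1439 mm².
σ = N/A = 255.1 MPa; ε = σ/E = 255.1/106000 = 2.406e-03.

0.00241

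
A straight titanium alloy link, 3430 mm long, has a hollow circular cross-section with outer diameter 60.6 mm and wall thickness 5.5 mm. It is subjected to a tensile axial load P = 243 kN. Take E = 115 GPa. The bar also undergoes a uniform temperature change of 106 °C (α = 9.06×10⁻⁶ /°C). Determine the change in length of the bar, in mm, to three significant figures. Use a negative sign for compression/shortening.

10.9 mm

A = 952.1 mm².
δ_mech = NL/(AE) = 243000·3430/(952.1·115000) = 7.613 mm.
δ_thermal = αLΔT = 9.06e-6·3430·106 = 3.294 mm.
δ = δ_mech + δ_thermal = 10.91 mm.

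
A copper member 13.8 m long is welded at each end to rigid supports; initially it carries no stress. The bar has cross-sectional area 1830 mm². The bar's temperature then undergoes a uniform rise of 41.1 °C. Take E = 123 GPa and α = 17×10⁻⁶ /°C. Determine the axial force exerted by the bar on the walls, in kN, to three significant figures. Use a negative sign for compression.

Free thermal expansion αLΔT = 17e-6 · 13800 · 41.1 = 9.642 mm.
The walls impose strain ε = −(9.642)/13800 = -6.9870e-04; σ = Eε = 123000 · -6.9870e-04 = -85.94 MPa.
Wall reaction R = σ·A = -85.94·1830 = -157300 N = -157.3 kN.

-157 kN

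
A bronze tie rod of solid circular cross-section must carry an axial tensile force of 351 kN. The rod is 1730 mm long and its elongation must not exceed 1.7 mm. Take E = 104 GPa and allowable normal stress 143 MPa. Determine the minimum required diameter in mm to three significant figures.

66.1 mm

Required area A ≥ P/σ_allow = 351000/143 = 2455 mm².
For a solid circular section, d ≥ √(4A/π) = 55.9 mm.
Elongation limit: A ≥ PL/(Eδ_allow) = 351000·1730/(104000·1.7) = 3435 mm² ⇒ d ≥ 66.13 mm.
The elongation limit governs.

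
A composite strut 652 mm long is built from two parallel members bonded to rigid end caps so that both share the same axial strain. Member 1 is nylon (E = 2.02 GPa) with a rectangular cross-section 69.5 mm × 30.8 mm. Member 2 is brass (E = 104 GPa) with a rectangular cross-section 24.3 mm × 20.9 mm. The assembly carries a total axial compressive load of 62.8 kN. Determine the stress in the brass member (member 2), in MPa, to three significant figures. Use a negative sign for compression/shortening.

-114 MPa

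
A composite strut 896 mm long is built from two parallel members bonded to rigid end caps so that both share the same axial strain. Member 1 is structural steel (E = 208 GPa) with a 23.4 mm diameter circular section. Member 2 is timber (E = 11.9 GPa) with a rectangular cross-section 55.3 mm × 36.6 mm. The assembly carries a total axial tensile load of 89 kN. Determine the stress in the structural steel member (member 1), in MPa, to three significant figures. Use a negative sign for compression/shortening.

A_1 = 430.1 mm².
A_2 = 2024 mm².
Equal strain + equilibrium ⇒ each member carries load in proportion to AE: A₁E₁ = 89450000 N, A₂E₂ = 24090000 N, ΣAE = 113500000 N.
σ₁ = P·E₁/ΣAE = 89000·208000/113500000 = 163 MPa.

163 MPa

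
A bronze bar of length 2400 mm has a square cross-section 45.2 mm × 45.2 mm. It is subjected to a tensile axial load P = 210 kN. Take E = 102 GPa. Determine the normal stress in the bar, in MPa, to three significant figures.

103 MPa

A = 2043 mm².
σ = N/A = 210000/2043 = 102.8 MPa.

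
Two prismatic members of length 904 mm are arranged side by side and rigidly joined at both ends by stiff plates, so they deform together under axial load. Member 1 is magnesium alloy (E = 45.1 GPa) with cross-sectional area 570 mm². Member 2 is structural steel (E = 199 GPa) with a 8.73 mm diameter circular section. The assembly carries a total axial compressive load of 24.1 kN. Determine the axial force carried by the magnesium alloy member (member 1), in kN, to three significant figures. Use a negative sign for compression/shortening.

A_2 = 59.86 mm².
Equal strain + equilibrium ⇒ each member carries load in proportion to AE: A₁E₁ = 25710000 N, A₂E₂ = 11910000 N, ΣAE = 37620000 N.
F₁ = P·A₁E₁/ΣAE = -24100·25710000/37620000 = -16470 N.

-16.5 kN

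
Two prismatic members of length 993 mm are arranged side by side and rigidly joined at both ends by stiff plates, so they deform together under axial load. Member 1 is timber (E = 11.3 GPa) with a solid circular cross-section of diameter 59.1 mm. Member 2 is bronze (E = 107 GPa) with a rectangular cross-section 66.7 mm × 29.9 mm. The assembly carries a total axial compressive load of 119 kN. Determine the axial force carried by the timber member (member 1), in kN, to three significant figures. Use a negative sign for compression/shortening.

A_1 = 2743 mm².
A_2 = 1994 mm².
Equal strain + equilibrium ⇒ each member carries load in proportion to AE: A₁E₁ = 31000000 N, A₂E₂ = 213400000 N, ΣAE = 244400000 N.
F₁ = P·A₁E₁/ΣAE = -119000·31000000/244400000 = -15090 N.

-15.1 kN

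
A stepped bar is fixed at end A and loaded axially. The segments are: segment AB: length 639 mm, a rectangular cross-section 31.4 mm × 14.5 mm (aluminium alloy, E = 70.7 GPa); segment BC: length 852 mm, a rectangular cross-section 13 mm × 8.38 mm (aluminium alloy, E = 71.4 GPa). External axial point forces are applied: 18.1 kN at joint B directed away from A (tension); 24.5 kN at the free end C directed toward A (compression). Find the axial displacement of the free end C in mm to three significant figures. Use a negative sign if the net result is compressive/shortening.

-2.81 mm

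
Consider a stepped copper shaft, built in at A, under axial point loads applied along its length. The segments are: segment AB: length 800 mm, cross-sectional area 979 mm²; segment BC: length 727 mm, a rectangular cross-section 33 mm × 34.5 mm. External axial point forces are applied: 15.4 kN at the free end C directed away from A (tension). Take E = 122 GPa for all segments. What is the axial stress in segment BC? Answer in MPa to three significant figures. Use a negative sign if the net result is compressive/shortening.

13.5 MPa

Internal axial forces (sectioning from the free end, tension +): N_BC = 15.4 kN, N_AB = 15.4 kN.
A_BC = 1138 mm².
σ_BC = N_BC/A_BC = 15400/1138 = 13.53 MPa.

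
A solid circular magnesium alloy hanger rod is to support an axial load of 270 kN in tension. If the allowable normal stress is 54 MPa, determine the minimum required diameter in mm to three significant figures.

79.8 mm

Required area A ≥ P/σ_allow = 270000/54 = 5000 mm².
For a solid circular section, d ≥ √(4A/π) = 79.79 mm.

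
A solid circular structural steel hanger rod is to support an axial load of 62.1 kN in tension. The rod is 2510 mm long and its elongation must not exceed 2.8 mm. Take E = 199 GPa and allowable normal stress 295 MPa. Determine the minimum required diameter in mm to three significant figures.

18.9 mm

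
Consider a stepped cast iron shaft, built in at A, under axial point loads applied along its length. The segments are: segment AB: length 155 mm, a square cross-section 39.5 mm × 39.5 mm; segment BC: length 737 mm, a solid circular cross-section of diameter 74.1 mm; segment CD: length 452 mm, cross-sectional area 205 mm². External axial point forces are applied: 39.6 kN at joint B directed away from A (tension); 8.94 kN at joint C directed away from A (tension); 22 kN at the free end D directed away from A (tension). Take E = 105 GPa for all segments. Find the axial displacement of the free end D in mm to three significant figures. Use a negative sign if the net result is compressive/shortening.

0.579 mm

Internal axial forces (sectioning from the free end, tension +): N_CD = 22 kN, N_BC = 30.94 kN, N_AB = 70.54 kN.
A_AB = 1560 mm².
A_BC = 4312 mm².
δ_AB = 70540·155/(1560·105000) = 0.06674 mm
δ_BC = 30940·737/(4312·105000) = 0.05036 mm
δ_CD = 22000·452/(205·105000) = 0.462 mm
δ = Σδ_i = 0.5791 mm.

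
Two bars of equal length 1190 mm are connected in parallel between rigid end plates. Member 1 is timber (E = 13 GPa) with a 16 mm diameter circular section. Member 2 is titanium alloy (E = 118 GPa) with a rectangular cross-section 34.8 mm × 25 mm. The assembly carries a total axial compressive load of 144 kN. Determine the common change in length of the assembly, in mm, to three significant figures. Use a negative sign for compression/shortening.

A_1 = 201.1 mm².
A_2 = 870 mm².
Equal strain + equilibrium ⇒ each member carries load in proportion to AE: A₁E₁ = 2614000 N, A₂E₂ = 102700000 N, ΣAE = 105300000 N.
δ = PL/ΣAE = -144000·1190/105300000 = -1.628 mm.

-1.63 mm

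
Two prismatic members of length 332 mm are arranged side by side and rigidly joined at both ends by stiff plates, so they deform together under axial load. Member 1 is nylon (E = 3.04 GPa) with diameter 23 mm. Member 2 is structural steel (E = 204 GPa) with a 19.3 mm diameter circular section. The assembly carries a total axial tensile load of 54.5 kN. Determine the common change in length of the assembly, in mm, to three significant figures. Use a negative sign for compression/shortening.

A_1 = 415.5 mm².
A_2 = 292.6 mm².
Equal strain + equilibrium ⇒ each member carries load in proportion to AE: A₁E₁ = 1263000 N, A₂E₂ = 59680000 N, ΣAE = 60940000 N.
δ = PL/ΣAE = 54500·332/60940000 = 0.2969 mm.

0.297 mm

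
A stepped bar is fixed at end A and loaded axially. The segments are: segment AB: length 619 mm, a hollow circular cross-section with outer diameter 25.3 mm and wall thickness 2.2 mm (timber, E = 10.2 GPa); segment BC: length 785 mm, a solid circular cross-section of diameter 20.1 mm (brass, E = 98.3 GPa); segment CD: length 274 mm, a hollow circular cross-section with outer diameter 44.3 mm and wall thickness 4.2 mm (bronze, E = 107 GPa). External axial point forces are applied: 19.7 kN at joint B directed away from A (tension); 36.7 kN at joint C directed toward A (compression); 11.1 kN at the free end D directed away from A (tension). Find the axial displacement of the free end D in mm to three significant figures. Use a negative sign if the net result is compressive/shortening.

Internal axial forces (sectioning from the free end, tension +): N_CD = 11.1 kN, N_BC = -25.6 kN, N_AB = -5.9 kN.
A_AB = 159.7 mm².
A_BC = 317.3 mm².
A_CD = 529.1 mm².
δ_AB = -5900·619/(159.7·10200) = -2.243 mm
δ_BC = -25600·785/(317.3·98300) = -0.6443 mm
δ_CD = 11100·274/(529.1·107000) = 0.05372 mm
δ = Σδ_i = -2.833 mm.

-2.83 mm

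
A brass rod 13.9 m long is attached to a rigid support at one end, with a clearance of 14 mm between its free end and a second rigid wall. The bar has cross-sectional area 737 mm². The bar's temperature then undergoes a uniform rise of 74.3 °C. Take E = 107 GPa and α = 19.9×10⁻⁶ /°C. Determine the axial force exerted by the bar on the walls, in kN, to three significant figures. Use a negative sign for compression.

-37.2 kN

Free thermal expansion αLΔT = 19.9e-6 · 13900 · 74.3 = 20.55 mm.
The walls engage after the gap closes; constrained expansion = 20.55 − 14 = 6.552 mm.
The walls impose strain ε = −(6.552)/13900 = -4.7138e-04; σ = Eε = 107000 · -4.7138e-04 = -50.44 MPa.
Wall reaction R = σ·A = -50.44·737 = -37170 N = -37.17 kN.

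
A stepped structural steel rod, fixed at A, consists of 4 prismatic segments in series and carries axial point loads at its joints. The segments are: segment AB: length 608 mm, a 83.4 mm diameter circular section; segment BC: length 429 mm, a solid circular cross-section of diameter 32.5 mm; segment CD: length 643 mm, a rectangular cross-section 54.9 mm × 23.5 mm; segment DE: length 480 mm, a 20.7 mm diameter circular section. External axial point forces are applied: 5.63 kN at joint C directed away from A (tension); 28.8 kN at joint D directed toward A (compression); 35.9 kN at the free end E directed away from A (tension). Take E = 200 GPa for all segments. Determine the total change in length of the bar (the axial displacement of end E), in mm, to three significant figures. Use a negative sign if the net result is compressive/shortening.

0.314 mm

Internal axial forces (sectioning from the free end, tension +): N_DE = 35.9 kN, N_CD = 7.1 kN, N_BC = 12.73 kN, N_AB = 12.73 kN.
A_AB = 5463 mm².
A_BC = 829.6 mm².
A_CD = 1290 mm².
A_DE = 336.5 mm².
δ_AB = 12730·608/(5463·200000) = 0.007084 mm
δ_BC = 12730·429/(829.6·200000) = 0.03292 mm
δ_CD = 7100·643/(1290·200000) = 0.01769 mm
δ_DE = 35900·480/(336.5·200000) = 0.256 mm
δ = Σδ_i = 0.3137 mm.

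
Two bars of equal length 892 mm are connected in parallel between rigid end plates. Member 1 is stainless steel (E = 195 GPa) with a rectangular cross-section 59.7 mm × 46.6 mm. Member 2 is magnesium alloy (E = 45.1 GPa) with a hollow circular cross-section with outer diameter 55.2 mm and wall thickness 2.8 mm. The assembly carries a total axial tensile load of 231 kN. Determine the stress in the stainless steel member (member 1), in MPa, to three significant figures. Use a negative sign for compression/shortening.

A_1 = 2782 mm².
A_2 = 460.9 mm².
Equal strain + equilibrium ⇒ each member carries load in proportion to AE: A₁E₁ = 542500000 N, A₂E₂ = 20790000 N, ΣAE = 563300000 N.
σ₁ = P·E₁/ΣAE = 231000·195000/563300000 = 79.97 MPa.

80.0 MPa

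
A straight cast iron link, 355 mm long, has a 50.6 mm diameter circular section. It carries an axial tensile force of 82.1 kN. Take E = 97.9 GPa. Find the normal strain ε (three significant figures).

A = 2011 mm².
σ = N/A = 40.83 MPa; ε = σ/E = 40.83/97900 = 4.170e-04.

4.17e-04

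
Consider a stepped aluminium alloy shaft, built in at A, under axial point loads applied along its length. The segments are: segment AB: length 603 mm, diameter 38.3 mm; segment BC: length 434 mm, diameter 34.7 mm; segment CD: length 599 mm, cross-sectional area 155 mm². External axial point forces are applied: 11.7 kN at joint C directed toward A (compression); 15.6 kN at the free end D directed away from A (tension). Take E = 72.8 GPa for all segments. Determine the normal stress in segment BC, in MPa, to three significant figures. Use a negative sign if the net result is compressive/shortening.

4.12 MPa

Internal axial forces (sectioning from the free end, tension +): N_CD = 15.6 kN, N_BC = 3.9 kN, N_AB = 3.9 kN.
A_BC = 945.7 mm².
σ_BC = N_BC/A_BC = 3900/945.7 = 4.124 MPa.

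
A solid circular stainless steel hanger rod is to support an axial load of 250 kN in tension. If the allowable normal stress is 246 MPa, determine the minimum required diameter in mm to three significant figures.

Required area A ≥ P/σ_allow = 250000/246 = 1016 mm².
For a solid circular section, d ≥ √(4A/π) = 35.97 mm.

36.0 mm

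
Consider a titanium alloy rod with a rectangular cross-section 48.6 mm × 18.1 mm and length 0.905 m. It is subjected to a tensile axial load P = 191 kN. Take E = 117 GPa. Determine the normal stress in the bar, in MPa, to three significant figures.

217 MPa

A = 879.7 mm².
σ = N/A = 191000/879.7 = 217.1 MPa.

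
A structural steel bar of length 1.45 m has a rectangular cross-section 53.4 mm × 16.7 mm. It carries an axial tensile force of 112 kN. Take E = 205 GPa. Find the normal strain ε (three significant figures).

6.13e-04

A = 891.8 mm².
σ = N/A = 125.6 MPa; ε = σ/E = 125.6/205000 = 6.126e-04.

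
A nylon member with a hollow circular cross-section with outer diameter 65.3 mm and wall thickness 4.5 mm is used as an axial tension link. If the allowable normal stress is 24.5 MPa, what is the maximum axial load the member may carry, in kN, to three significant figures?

A = 859.5 mm².
P_max = σ_allow · A = 24.5 · 859.5 = 21060 N = 21.06 kN.

21.1 kN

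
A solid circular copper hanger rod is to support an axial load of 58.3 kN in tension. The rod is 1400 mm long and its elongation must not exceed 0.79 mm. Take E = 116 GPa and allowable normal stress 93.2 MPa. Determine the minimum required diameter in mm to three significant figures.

33.7 mm

Required area A ≥ P/σ_allow = 58300/93.2 = 625.5 mm².
For a solid circular section, d ≥ √(4A/π) = 28.22 mm.
Elongation limit: A ≥ PL/(Eδ_allow) = 58300·1400/(116000·0.79) = 890.7 mm² ⇒ d ≥ 33.68 mm.
The elongation limit governs.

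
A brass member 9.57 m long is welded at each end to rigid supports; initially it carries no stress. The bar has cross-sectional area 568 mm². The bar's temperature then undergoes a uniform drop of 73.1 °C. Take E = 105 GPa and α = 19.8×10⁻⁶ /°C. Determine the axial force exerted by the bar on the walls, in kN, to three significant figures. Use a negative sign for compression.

86.3 kN

Free thermal expansion αLΔT = 19.8e-6 · 9570 · -73.1 = -13.85 mm.
The walls impose strain ε = −(-13.85)/9570 = 1.4474e-03; σ = Eε = 105000 · 1.4474e-03 = 152 MPa.
Wall reaction R = σ·A = 152·568 = 86320 N = 86.32 kN.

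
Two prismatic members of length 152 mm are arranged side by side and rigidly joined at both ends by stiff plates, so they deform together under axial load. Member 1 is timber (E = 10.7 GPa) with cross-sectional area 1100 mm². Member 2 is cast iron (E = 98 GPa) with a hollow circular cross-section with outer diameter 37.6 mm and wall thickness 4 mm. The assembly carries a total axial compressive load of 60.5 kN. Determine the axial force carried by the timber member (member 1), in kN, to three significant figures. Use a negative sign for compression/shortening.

-13.4 kN

A_2 = 422.2 mm².
Equal strain + equilibrium ⇒ each member carries load in proportion to AE: A₁E₁ = 11770000 N, A₂E₂ = 41380000 N, ΣAE = 53150000 N.
F₁ = P·A₁E₁/ΣAE = -60500·11770000/53150000 = -13400 N.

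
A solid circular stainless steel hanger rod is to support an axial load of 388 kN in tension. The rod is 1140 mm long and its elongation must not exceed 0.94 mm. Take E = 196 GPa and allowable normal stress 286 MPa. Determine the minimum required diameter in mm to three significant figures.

55.3 mm

Required area A ≥ P/σ_allow = 388000/286 = 1357 mm².
For a solid circular section, d ≥ √(4A/π) = 41.56 mm.
Elongation limit: A ≥ PL/(Eδ_allow) = 388000·1140/(196000·0.94) = 2401 mm² ⇒ d ≥ 55.29 mm.
The elongation limit governs.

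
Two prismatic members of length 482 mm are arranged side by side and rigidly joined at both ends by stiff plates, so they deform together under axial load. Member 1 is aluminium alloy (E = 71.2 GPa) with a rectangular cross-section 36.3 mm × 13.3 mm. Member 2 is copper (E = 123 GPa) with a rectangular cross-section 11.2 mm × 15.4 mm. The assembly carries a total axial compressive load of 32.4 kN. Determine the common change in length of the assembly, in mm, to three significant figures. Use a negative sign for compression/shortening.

-0.281 mm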